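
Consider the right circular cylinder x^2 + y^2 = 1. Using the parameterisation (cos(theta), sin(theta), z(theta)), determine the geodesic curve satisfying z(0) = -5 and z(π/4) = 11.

Parameterise the cylinder of radius R = 1 as
    r(θ) = (cos θ, sin θ, z(θ)).
The arc-length element is
    ds = sqrt(1 + (dz/dθ)^2) dθ,
so the Lagrangian is L = sqrt(1 + z'^2).
L depends on z' only, not on z or θ, so ∂L/∂z = 0 and
    ∂L/∂z' = z' / sqrt(1 + z'^2).
The Euler-Lagrange equation gives
    d/dθ( z' / sqrt(1 + z'^2) ) = 0,
so z' is constant. Integrating once:
    z(θ) = a θ + b,
a helix on the cylinder (a straight line when the cylinder is unrolled). The constants a, b are determined by the endpoint conditions.
With endpoint conditions z(0) = -5 and z(π/4) = 11: from z(0) = b we get b = -5, and a·π/4 + -5 = 11 gives a = 64/π, so
    z(θ) = (64/π) θ − 5.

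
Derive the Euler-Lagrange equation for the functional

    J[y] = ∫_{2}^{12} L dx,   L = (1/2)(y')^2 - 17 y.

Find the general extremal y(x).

The Lagrangian is L = (1/2)(y')^2 - 17 y.
∂L/∂y = -17.
∂L/∂y' = y'.
The Euler-Lagrange equation d/dx(∂L/∂y') − ∂L/∂y = 0 becomes:
    y'' + 17 = 0
General solution: y(x) = -(17/2) x^2 + A x + B, where A and B are arbitrary constants fixed by the endpoint conditions.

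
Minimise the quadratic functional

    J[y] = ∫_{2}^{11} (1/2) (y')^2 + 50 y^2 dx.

The Lagrangian is L = (1/2) (y')^2 + 50 y^2.
Compute ∂L/∂y = 100y, ∂L/∂y' = y'.
The Euler-Lagrange equation d/dx(∂L/∂y') − ∂L/∂y = 0 reduces to
    y'' − 100 y = 0.
Its general solution is
    y(x) = A e^(10x) + B e^(−10x),
with A, B fixed by the endpoint conditions.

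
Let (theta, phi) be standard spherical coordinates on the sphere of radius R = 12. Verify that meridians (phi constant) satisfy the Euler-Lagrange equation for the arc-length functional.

On the sphere of radius R = 12 with spherical coordinates (θ, φ), the induced metric is
    ds^2 = 144(dθ^2 + sin^2(θ) dφ^2).
Using θ as the parameter, the arc-length functional becomes
    J[φ] = ∫ 12 sqrt(1 + sin^2(θ) (dφ/dθ)^2) dθ.
So L = 12 sqrt(1 + sin^2(θ) φ'^2). Compute
    ∂L/∂φ = 0  (L has no explicit φ dependence),
    ∂L/∂φ' = 12 sin^2(θ) φ' / sqrt(1 + sin^2(θ) φ'^2).
For the candidate φ(θ) = c (constant), φ' = 0, so ∂L/∂φ' evaluated along the candidate vanishes, and ∂L/∂φ is identically zero. Hence
    d/dθ(∂L/∂φ') − ∂L/∂φ = 0
is satisfied. Therefore meridians φ = const are extremals of arc length — they are geodesics on the sphere.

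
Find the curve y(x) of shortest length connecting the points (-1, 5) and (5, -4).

Arc-length functional: J[y] = ∫ sqrt(1 + (y')^2) dx.
Lagrangian L = sqrt(1 + (y')^2) has no explicit y dependence, so ∂L/∂y = 0 and the Euler-Lagrange equation gives
    d/dx( y' / sqrt(1 + (y')^2) ) = 0  ⇒  y' / sqrt(1 + (y')^2) = const.
Hence y' is constant, so y(x) is affine.
Fitting the endpoints (-1, 5) and (5, -4):
    slope m = ((-4) − 5) / (5 − (-1)) = -3/2,
    intercept c = 5 − m·(-1) = 7/2.
Extremal: y(x) = (-3/2) x + 7/2.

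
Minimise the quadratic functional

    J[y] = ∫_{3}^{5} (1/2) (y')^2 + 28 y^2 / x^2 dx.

The Lagrangian is L = (1/2) (y')^2 + 28 y^2 / x^2.
Compute ∂L/∂y = 56y/x^2, ∂L/∂y' = y'.
The Euler-Lagrange equation d/dx(∂L/∂y') − ∂L/∂y = 0 reduces to
    y'' − 56/x^2 · y = 0  (x > 0).
Its general solution is
    y(x) = A x^8 + B x^(-7),
with A, B fixed by the endpoint conditions.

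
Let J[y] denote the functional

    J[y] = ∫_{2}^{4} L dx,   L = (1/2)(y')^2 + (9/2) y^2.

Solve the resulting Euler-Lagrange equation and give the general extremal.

The Lagrangian is L = (1/2)(y')^2 + (9/2) y^2.
∂L/∂y = 9y.
∂L/∂y' = y'.
The Euler-Lagrange equation d/dx(∂L/∂y') − ∂L/∂y = 0 becomes:
    y'' - 9 y = 0
General solution: y(x) = A e^(3x) + B e^(-3x), where A and B are arbitrary constants fixed by the endpoint conditions.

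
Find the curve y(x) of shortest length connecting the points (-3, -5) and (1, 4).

Arc-length functional: J[y] = ∫ sqrt(1 + (y')^2) dx.
Lagrangian L = sqrt(1 + (y')^2) has no explicit y dependence, so ∂L/∂y = 0 and the Euler-Lagrange equation gives
    d/dx( y' / sqrt(1 + (y')^2) ) = 0  ⇒  y' / sqrt(1 + (y')^2) = const.
Hence y' is constant, so y(x) is affine.
Fitting the endpoints (-3, -5) and (1, 4):
    slope m = (4 − (-5)) / (1 − (-3)) = 9/4,
    intercept c = (-5) − m·(-3) = 7/4.
Extremal: y(x) = (9/4) x + 7/4.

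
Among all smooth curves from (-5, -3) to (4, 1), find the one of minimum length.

Arc-length functional: J[y] = ∫ sqrt(1 + (y')^2) dx.
Lagrangian L = sqrt(1 + (y')^2) has no explicit y dependence, so ∂L/∂y = 0 and the Euler-Lagrange equation gives
    d/dx( y' / sqrt(1 + (y')^2) ) = 0  ⇒  y' / sqrt(1 + (y')^2) = const.
Hence y' is constant, so y(x) is affine.
Fitting the endpoints (-5, -3) and (4, 1):
    slope m = (1 − (-3)) / (4 − (-5)) = 4/9,
    intercept c = (-3) − m·(-5) = -7/9.
Extremal: y(x) = (4/9) x - 7/9.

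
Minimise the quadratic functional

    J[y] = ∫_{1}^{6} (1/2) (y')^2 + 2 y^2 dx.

The Lagrangian is L = (1/2) (y')^2 + 2 y^2.
Compute ∂L/∂y = 4y, ∂L/∂y' = y'.
The Euler-Lagrange equation d/dx(∂L/∂y') − ∂L/∂y = 0 reduces to
    y'' − 4 y = 0.
Its general solution is
    y(x) = A e^(2x) + B e^(−2x),
with A, B fixed by the endpoint conditions.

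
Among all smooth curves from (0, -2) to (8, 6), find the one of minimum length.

Arc-length functional: J[y] = ∫ sqrt(1 + (y')^2) dx.
Lagrangian L = sqrt(1 + (y')^2) has no explicit y dependence, so ∂L/∂y = 0 and the Euler-Lagrange equation gives
    d/dx( y' / sqrt(1 + (y')^2) ) = 0  ⇒  y' / sqrt(1 + (y')^2) = const.
Hence y' is constant, so y(x) is affine.
Fitting the endpoints (0, -2) and (8, 6):
    slope m = (6 − (-2)) / (8 − 0) = 1,
    intercept c = (-2) − m·0 = -2.
Extremal: y(x) = x - 2.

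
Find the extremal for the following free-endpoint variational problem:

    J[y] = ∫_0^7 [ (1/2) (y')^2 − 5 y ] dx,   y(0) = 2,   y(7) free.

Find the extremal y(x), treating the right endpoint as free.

The Lagrangian L = (1/2) (y')^2 − 5 y gives
    ∂L/∂y = −5,   ∂L/∂y' = y'.
Euler-Lagrange: d/dx(y') − (−5) = 0, i.e. y'' + 5 = 0, so
    y(x) = −(5/2) x^2 + C1 x + C2.
Fixed left endpoint y(0) = 2 ⇒ C2 = 2.
The right endpoint x = 7 is free, so the natural (transversality) condition is ∂L/∂y' |_{x=7} = 0, i.e. y'(7) = 0.
Compute y'(x) = −5 x + C1, so y'(7) = −35 + C1 = 0 ⇒ C1 = 35.
Therefore the extremal is
    y(x) = −(5/2) x^2 + 35 x + 2.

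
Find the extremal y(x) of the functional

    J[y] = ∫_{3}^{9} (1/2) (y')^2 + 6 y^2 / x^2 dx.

The Lagrangian is L = (1/2) (y')^2 + 6 y^2 / x^2.
Compute ∂L/∂y = 12y/x^2, ∂L/∂y' = y'.
The Euler-Lagrange equation d/dx(∂L/∂y') − ∂L/∂y = 0 reduces to
    y'' − 12/x^2 · y = 0  (x > 0).
Its general solution is
    y(x) = A x^4 + B x^(-3),
with A, B fixed by the endpoint conditions.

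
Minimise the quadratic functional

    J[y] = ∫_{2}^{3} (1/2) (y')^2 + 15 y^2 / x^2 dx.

The Lagrangian is L = (1/2) (y')^2 + 15 y^2 / x^2.
Compute ∂L/∂y = 30y/x^2, ∂L/∂y' = y'.
The Euler-Lagrange equation d/dx(∂L/∂y') − ∂L/∂y = 0 reduces to
    y'' − 30/x^2 · y = 0  (x > 0).
Its general solution is
    y(x) = A x^6 + B x^(-5),
with A, B fixed by the endpoint conditions.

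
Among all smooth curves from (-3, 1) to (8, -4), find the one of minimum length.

Arc-length functional: J[y] = ∫ sqrt(1 + (y')^2) dx.
Lagrangian L = sqrt(1 + (y')^2) has no explicit y dependence, so ∂L/∂y = 0 and the Euler-Lagrange equation gives
    d/dx( y' / sqrt(1 + (y')^2) ) = 0  ⇒  y' / sqrt(1 + (y')^2) = const.
Hence y' is constant, so y(x) is affine.
Fitting the endpoints (-3, 1) and (8, -4):
    slope m = ((-4) − 1) / (8 − (-3)) = -5/11,
    intercept c = 1 − m·(-3) = -4/11.
Extremal: y(x) = (-5/11) x - 4/11.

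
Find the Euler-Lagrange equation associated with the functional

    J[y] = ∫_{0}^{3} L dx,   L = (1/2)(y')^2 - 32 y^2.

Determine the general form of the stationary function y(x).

The Lagrangian is L = (1/2)(y')^2 - 32 y^2.
∂L/∂y = -64y.
∂L/∂y' = y'.
The Euler-Lagrange equation d/dx(∂L/∂y') − ∂L/∂y = 0 becomes:
    y'' + 64 y = 0
General solution: y(x) = A sin(8x) + B cos(8x), where A and B are arbitrary constants fixed by the endpoint conditions.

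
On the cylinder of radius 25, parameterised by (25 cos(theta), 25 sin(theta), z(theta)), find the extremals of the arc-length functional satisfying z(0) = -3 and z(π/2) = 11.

Parameterise the cylinder of radius R = 25 as
    r(θ) = (25 cos θ, 25 sin θ, z(θ)).
The arc-length element is
    ds = sqrt(625 + (dz/dθ)^2) dθ,
so the Lagrangian is L = sqrt(625 + z'^2).
L depends on z' only, not on z or θ, so ∂L/∂z = 0 and
    ∂L/∂z' = z' / sqrt(625 + z'^2).
The Euler-Lagrange equation gives
    d/dθ( z' / sqrt(625 + z'^2) ) = 0,
so z' is constant. Integrating once:
    z(θ) = a θ + b,
a helix on the cylinder (a straight line when the cylinder is unrolled). The constants a, b are determined by the endpoint conditions.
With endpoint conditions z(0) = -3 and z(π/2) = 11: from z(0) = b we get b = -3, and a·π/2 + -3 = 11 gives a = 28/π, so
    z(θ) = (28/π) θ − 3.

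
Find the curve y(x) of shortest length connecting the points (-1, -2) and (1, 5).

Arc-length functional: J[y] = ∫ sqrt(1 + (y')^2) dx.
Lagrangian L = sqrt(1 + (y')^2) has no explicit y dependence, so ∂L/∂y = 0 and the Euler-Lagrange equation gives
    d/dx( y' / sqrt(1 + (y')^2) ) = 0  ⇒  y' / sqrt(1 + (y')^2) = const.
Hence y' is constant, so y(x) is affine.
Fitting the endpoints (-1, -2) and (1, 5):
    slope m = (5 − (-2)) / (1 − (-1)) = 7/2,
    intercept c = (-2) − m·(-1) = 3/2.
Extremal: y(x) = (7/2) x + 3/2.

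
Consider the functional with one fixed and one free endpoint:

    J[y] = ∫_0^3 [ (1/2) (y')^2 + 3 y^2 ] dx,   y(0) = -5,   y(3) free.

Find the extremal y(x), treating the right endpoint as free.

The Lagrangian L = (1/2) (y')^2 + 3 y^2 gives
    ∂L/∂y = 6 y,   ∂L/∂y' = y'.
Euler-Lagrange: y'' − 6 y = 0.
With k = sqrt(6), the general solution is
    y(x) = A cosh(sqrt(6) x) + B sinh(sqrt(6) x).
Fixed left endpoint y(0) = -5 ⇒ A = -5.
The right endpoint x = 3 is free, so the natural (transversality) condition is ∂L/∂y' |_{x=3} = 0, i.e. y'(3) = 0.
Compute y'(x) = A k sinh(k x) + B k cosh(k x), so
    y'(3) = A k sinh(k·3) + B k cosh(k·3) = 0
    ⇒ B = −A tanh(k·3) = 5 tanh(sqrt(6)·3).
Therefore the extremal is
    y(x) = −5 cosh(sqrt(6) x) + 5 tanh(sqrt(6)·3) sinh(sqrt(6) x).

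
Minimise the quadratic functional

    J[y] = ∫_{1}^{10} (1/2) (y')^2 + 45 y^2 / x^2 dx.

The Lagrangian is L = (1/2) (y')^2 + 45 y^2 / x^2.
Compute ∂L/∂y = 90y/x^2, ∂L/∂y' = y'.
The Euler-Lagrange equation d/dx(∂L/∂y') − ∂L/∂y = 0 reduces to
    y'' − 90/x^2 · y = 0  (x > 0).
Its general solution is
    y(x) = A x^10 + B x^(-9),
with A, B fixed by the endpoint conditions.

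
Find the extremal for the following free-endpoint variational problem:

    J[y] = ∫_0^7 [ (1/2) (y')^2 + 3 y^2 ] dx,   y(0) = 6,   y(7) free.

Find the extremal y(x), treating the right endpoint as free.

The Lagrangian L = (1/2) (y')^2 + 3 y^2 gives
    ∂L/∂y = 6 y,   ∂L/∂y' = y'.
Euler-Lagrange: y'' − 6 y = 0.
With k = sqrt(6), the general solution is
    y(x) = A cosh(sqrt(6) x) + B sinh(sqrt(6) x).
Fixed left endpoint y(0) = 6 ⇒ A = 6.
The right endpoint x = 7 is free, so the natural (transversality) condition is ∂L/∂y' |_{x=7} = 0, i.e. y'(7) = 0.
Compute y'(x) = A k sinh(k x) + B k cosh(k x), so
    y'(7) = A k sinh(k·7) + B k cosh(k·7) = 0
    ⇒ B = −A tanh(k·7) = − 6 tanh(sqrt(6)·7).
Therefore the extremal is
    y(x) = 6 cosh(sqrt(6) x) − 6 tanh(sqrt(6)·7) sinh(sqrt(6) x).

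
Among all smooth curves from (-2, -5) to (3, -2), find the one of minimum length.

Arc-length functional: J[y] = ∫ sqrt(1 + (y')^2) dx.
Lagrangian L = sqrt(1 + (y')^2) has no explicit y dependence, so ∂L/∂y = 0 and the Euler-Lagrange equation gives
    d/dx( y' / sqrt(1 + (y')^2) ) = 0  ⇒  y' / sqrt(1 + (y')^2) = const.
Hence y' is constant, so y(x) is affine.
Fitting the endpoints (-2, -5) and (3, -2):
    slope m = ((-2) − (-5)) / (3 − (-2)) = 3/5,
    intercept c = (-5) − m·(-2) = -19/5.
Extremal: y(x) = (3/5) x - 19/5.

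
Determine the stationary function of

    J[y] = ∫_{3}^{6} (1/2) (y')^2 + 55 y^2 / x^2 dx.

The Lagrangian is L = (1/2) (y')^2 + 55 y^2 / x^2.
Compute ∂L/∂y = 110y/x^2, ∂L/∂y' = y'.
The Euler-Lagrange equation d/dx(∂L/∂y') − ∂L/∂y = 0 reduces to
    y'' − 110/x^2 · y = 0  (x > 0).
Its general solution is
    y(x) = A x^11 + B x^(-10),
with A, B fixed by the endpoint conditions.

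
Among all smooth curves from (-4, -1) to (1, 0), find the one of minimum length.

Arc-length functional: J[y] = ∫ sqrt(1 + (y')^2) dx.
Lagrangian L = sqrt(1 + (y')^2) has no explicit y dependence, so ∂L/∂y = 0 and the Euler-Lagrange equation gives
    d/dx( y' / sqrt(1 + (y')^2) ) = 0  ⇒  y' / sqrt(1 + (y')^2) = const.
Hence y' is constant, so y(x) is affine.
Fitting the endpoints (-4, -1) and (1, 0):
    slope m = (0 − (-1)) / (1 − (-4)) = 1/5,
    intercept c = (-1) − m·(-4) = -1/5.
Extremal: y(x) = (1/5) x - 1/5.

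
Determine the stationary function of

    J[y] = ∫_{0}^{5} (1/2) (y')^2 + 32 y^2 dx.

The Lagrangian is L = (1/2) (y')^2 + 32 y^2.
Compute ∂L/∂y = 64y, ∂L/∂y' = y'.
The Euler-Lagrange equation d/dx(∂L/∂y') − ∂L/∂y = 0 reduces to
    y'' − 64 y = 0.
Its general solution is
    y(x) = A e^(8x) + B e^(−8x),
with A, B fixed by the endpoint conditions.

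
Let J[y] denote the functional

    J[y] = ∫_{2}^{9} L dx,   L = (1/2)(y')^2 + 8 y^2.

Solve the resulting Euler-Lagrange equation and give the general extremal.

The Lagrangian is L = (1/2)(y')^2 + 8 y^2.
∂L/∂y = 16y.
∂L/∂y' = y'.
The Euler-Lagrange equation d/dx(∂L/∂y') − ∂L/∂y = 0 becomes:
    y'' - 16 y = 0
General solution: y(x) = A e^(4x) + B e^(-4x), where A and B are arbitrary constants fixed by the endpoint conditions.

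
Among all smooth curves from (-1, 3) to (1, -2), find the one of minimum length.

Arc-length functional: J[y] = ∫ sqrt(1 + (y')^2) dx.
Lagrangian L = sqrt(1 + (y')^2) has no explicit y dependence, so ∂L/∂y = 0 and the Euler-Lagrange equation gives
    d/dx( y' / sqrt(1 + (y')^2) ) = 0  ⇒  y' / sqrt(1 + (y')^2) = const.
Hence y' is constant, so y(x) is affine.
Fitting the endpoints (-1, 3) and (1, -2):
    slope m = ((-2) − 3) / (1 − (-1)) = -5/2,
    intercept c = 3 − m·(-1) = 1/2.
Extremal: y(x) = (-5/2) x + 1/2.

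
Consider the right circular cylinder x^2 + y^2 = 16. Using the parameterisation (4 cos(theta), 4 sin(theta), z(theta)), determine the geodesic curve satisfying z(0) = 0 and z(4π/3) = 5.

Parameterise the cylinder of radius R = 4 as
    r(θ) = (4 cos θ, 4 sin θ, z(θ)).
The arc-length element is
    ds = sqrt(16 + (dz/dθ)^2) dθ,
so the Lagrangian is L = sqrt(16 + z'^2).
L depends on z' only, not on z or θ, so ∂L/∂z = 0 and
    ∂L/∂z' = z' / sqrt(16 + z'^2).
The Euler-Lagrange equation gives
    d/dθ( z' / sqrt(16 + z'^2) ) = 0,
so z' is constant. Integrating once:
    z(θ) = a θ + b,
a helix on the cylinder (a straight line when the cylinder is unrolled). The constants a, b are determined by the endpoint conditions.
With endpoint conditions z(0) = 0 and z(4π/3) = 5: from z(0) = b we get b = 0, and a·4π/3 + 0 = 5 gives a = 15/(4π), so
    z(θ) = (15/(4π)) θ.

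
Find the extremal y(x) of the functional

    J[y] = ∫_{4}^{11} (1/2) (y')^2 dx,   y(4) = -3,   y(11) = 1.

The Lagrangian is L = (1/2) (y')^2.
Compute ∂L/∂y = 0, ∂L/∂y' = y'.
The Euler-Lagrange equation d/dx(∂L/∂y') − ∂L/∂y = 0 reduces to
    y'' = 0.
Its general solution is
    y(x) = A x + B,
with A, B fixed by the endpoint conditions.
Applying the endpoint conditions y(4) = -3 and y(11) = 1: solve A·4 + B = -3 and A·11 + B = 1. Subtracting gives A(11 − 4) = 1 − -3, so A = 4/7, and B = -3 − A·4 = -37/7. Therefore
    y(x) = (4/7) x - 37/7.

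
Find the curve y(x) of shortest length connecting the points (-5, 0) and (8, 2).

Arc-length functional: J[y] = ∫ sqrt(1 + (y')^2) dx.
Lagrangian L = sqrt(1 + (y')^2) has no explicit y dependence, so ∂L/∂y = 0 and the Euler-Lagrange equation gives
    d/dx( y' / sqrt(1 + (y')^2) ) = 0  ⇒  y' / sqrt(1 + (y')^2) = const.
Hence y' is constant, so y(x) is affine.
Fitting the endpoints (-5, 0) and (8, 2):
    slope m = (2 − 0) / (8 − (-5)) = 2/13,
    intercept c = 0 − m·(-5) = 10/13.
Extremal: y(x) = (2/13) x + 10/13.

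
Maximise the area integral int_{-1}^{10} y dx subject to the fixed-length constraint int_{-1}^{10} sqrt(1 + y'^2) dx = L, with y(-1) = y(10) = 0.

Set up the augmented Lagrangian using a multiplier λ for the length constraint:
    F(y, y') = y − λ sqrt(1 + y'^2).
F has no explicit x dependence, so the Beltrami identity yields a first integral
    F − y' ∂F/∂y' = C.
Compute ∂F/∂y' = −λ y' / sqrt(1 + y'^2). Then
    y − λ sqrt(1 + y'^2) + λ y'^2 / sqrt(1 + y'^2) = C
    ⇒  y − λ / sqrt(1 + y'^2) = C.
Solving for y' and integrating gives
    (x − a)^2 + (y − b)^2 = λ^2,
a circular arc of radius λ. The constants a, b are determined by the endpoint conditions y(-1) = y(10) = 0, and λ is fixed implicitly by the length constraint
    ∫_{-1}^{10} sqrt(1 + y'^2) dx = L.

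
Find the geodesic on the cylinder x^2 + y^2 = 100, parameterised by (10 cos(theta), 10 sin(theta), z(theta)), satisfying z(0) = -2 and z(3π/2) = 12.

Parameterise the cylinder of radius R = 10 as
    r(θ) = (10 cos θ, 10 sin θ, z(θ)).
The arc-length element is
    ds = sqrt(100 + (dz/dθ)^2) dθ,
so the Lagrangian is L = sqrt(100 + z'^2).
L depends on z' only, not on z or θ, so ∂L/∂z = 0 and
    ∂L/∂z' = z' / sqrt(100 + z'^2).
The Euler-Lagrange equation gives
    d/dθ( z' / sqrt(100 + z'^2) ) = 0,
so z' is constant. Integrating once:
    z(θ) = a θ + b,
a helix on the cylinder (a straight line when the cylinder is unrolled). The constants a, b are determined by the endpoint conditions.
With endpoint conditions z(0) = -2 and z(3π/2) = 12: from z(0) = b we get b = -2, and a·3π/2 + -2 = 12 gives a = 28/(3π), so
    z(θ) = (28/(3π)) θ − 2.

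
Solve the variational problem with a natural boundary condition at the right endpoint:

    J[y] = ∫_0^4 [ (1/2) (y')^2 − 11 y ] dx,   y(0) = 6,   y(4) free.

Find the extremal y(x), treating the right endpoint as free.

The Lagrangian L = (1/2) (y')^2 − 11 y gives
    ∂L/∂y = −11,   ∂L/∂y' = y'.
Euler-Lagrange: d/dx(y') − (−11) = 0, i.e. y'' + 11 = 0, so
    y(x) = −(11/2) x^2 + C1 x + C2.
Fixed left endpoint y(0) = 6 ⇒ C2 = 6.
The right endpoint x = 4 is free, so the natural (transversality) condition is ∂L/∂y' |_{x=4} = 0, i.e. y'(4) = 0.
Compute y'(x) = −11 x + C1, so y'(4) = −44 + C1 = 0 ⇒ C1 = 44.
Therefore the extremal is
    y(x) = −(11/2) x^2 + 44 x + 6.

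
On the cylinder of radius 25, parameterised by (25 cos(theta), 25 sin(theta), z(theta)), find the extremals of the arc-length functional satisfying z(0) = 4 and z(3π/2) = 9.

Parameterise the cylinder of radius R = 25 as
    r(θ) = (25 cos θ, 25 sin θ, z(θ)).
The arc-length element is
    ds = sqrt(625 + (dz/dθ)^2) dθ,
so the Lagrangian is L = sqrt(625 + z'^2).
L depends on z' only, not on z or θ, so ∂L/∂z = 0 and
    ∂L/∂z' = z' / sqrt(625 + z'^2).
The Euler-Lagrange equation gives
    d/dθ( z' / sqrt(625 + z'^2) ) = 0,
so z' is constant. Integrating once:
    z(θ) = a θ + b,
a helix on the cylinder (a straight line when the cylinder is unrolled). The constants a, b are determined by the endpoint conditions.
With endpoint conditions z(0) = 4 and z(3π/2) = 9: from z(0) = b we get b = 4, and a·3π/2 + 4 = 9 gives a = 10/(3π), so
    z(θ) = (10/(3π)) θ + 4.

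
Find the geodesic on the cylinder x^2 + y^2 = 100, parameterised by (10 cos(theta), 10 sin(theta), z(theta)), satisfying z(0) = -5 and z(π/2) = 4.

Parameterise the cylinder of radius R = 10 as
    r(θ) = (10 cos θ, 10 sin θ, z(θ)).
The arc-length element is
    ds = sqrt(100 + (dz/dθ)^2) dθ,
so the Lagrangian is L = sqrt(100 + z'^2).
L depends on z' only, not on z or θ, so ∂L/∂z = 0 and
    ∂L/∂z' = z' / sqrt(100 + z'^2).
The Euler-Lagrange equation gives
    d/dθ( z' / sqrt(100 + z'^2) ) = 0,
so z' is constant. Integrating once:
    z(θ) = a θ + b,
a helix on the cylinder (a straight line when the cylinder is unrolled). The constants a, b are determined by the endpoint conditions.
With endpoint conditions z(0) = -5 and z(π/2) = 4: from z(0) = b we get b = -5, and a·π/2 + -5 = 4 gives a = 18/π, so
    z(θ) = (18/π) θ − 5.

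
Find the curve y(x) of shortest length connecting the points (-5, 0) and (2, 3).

Arc-length functional: J[y] = ∫ sqrt(1 + (y')^2) dx.
Lagrangian L = sqrt(1 + (y')^2) has no explicit y dependence, so ∂L/∂y = 0 and the Euler-Lagrange equation gives
    d/dx( y' / sqrt(1 + (y')^2) ) = 0  ⇒  y' / sqrt(1 + (y')^2) = const.
Hence y' is constant, so y(x) is affine.
Fitting the endpoints (-5, 0) and (2, 3):
    slope m = (3 − 0) / (2 − (-5)) = 3/7,
    intercept c = 0 − m·(-5) = 15/7.
Extremal: y(x) = (3/7) x + 15/7.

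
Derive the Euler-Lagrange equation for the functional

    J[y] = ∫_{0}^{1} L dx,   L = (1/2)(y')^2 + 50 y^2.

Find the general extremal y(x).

The Lagrangian is L = (1/2)(y')^2 + 50 y^2.
∂L/∂y = 100y.
∂L/∂y' = y'.
The Euler-Lagrange equation d/dx(∂L/∂y') − ∂L/∂y = 0 becomes:
    y'' - 100 y = 0
General solution: y(x) = A e^(10x) + B e^(-10x), where A and B are arbitrary constants fixed by the endpoint conditions.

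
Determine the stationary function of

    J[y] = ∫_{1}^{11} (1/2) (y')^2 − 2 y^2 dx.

The Lagrangian is L = (1/2) (y')^2 − 2 y^2.
Compute ∂L/∂y = -4y, ∂L/∂y' = y'.
The Euler-Lagrange equation d/dx(∂L/∂y') − ∂L/∂y = 0 reduces to
    y'' + 4 y = 0.
Its general solution is
    y(x) = A sin(2x) + B cos(2x),
with A, B fixed by the endpoint conditions.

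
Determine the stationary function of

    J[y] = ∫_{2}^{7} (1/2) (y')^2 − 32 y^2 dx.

The Lagrangian is L = (1/2) (y')^2 − 32 y^2.
Compute ∂L/∂y = -64y, ∂L/∂y' = y'.
The Euler-Lagrange equation d/dx(∂L/∂y') − ∂L/∂y = 0 reduces to
    y'' + 64 y = 0.
Its general solution is
    y(x) = A sin(8x) + B cos(8x),
with A, B fixed by the endpoint conditions.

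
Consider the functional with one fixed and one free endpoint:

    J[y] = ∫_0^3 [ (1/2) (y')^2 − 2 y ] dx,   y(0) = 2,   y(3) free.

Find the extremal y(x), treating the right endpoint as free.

The Lagrangian L = (1/2) (y')^2 − 2 y gives
    ∂L/∂y = −2,   ∂L/∂y' = y'.
Euler-Lagrange: d/dx(y') − (−2) = 0, i.e. y'' + 2 = 0, so
    y(x) = −(2/2) x^2 + C1 x + C2.
Fixed left endpoint y(0) = 2 ⇒ C2 = 2.
The right endpoint x = 3 is free, so the natural (transversality) condition is ∂L/∂y' |_{x=3} = 0, i.e. y'(3) = 0.
Compute y'(x) = −2 x + C1, so y'(3) = −6 + C1 = 0 ⇒ C1 = 6.
Therefore the extremal is
    y(x) = −x^2 + 6 x + 2.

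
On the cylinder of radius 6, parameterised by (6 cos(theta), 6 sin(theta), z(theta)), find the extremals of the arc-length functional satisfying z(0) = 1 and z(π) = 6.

Parameterise the cylinder of radius R = 6 as
    r(θ) = (6 cos θ, 6 sin θ, z(θ)).
The arc-length element is
    ds = sqrt(36 + (dz/dθ)^2) dθ,
so the Lagrangian is L = sqrt(36 + z'^2).
L depends on z' only, not on z or θ, so ∂L/∂z = 0 and
    ∂L/∂z' = z' / sqrt(36 + z'^2).
The Euler-Lagrange equation gives
    d/dθ( z' / sqrt(36 + z'^2) ) = 0,
so z' is constant. Integrating once:
    z(θ) = a θ + b,
a helix on the cylinder (a straight line when the cylinder is unrolled). The constants a, b are determined by the endpoint conditions.
With endpoint conditions z(0) = 1 and z(π) = 6: from z(0) = b we get b = 1, and a·π + 1 = 6 gives a = 5/π, so
    z(θ) = (5/π) θ + 1.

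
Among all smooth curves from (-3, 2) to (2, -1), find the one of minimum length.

Arc-length functional: J[y] = ∫ sqrt(1 + (y')^2) dx.
Lagrangian L = sqrt(1 + (y')^2) has no explicit y dependence, so ∂L/∂y = 0 and the Euler-Lagrange equation gives
    d/dx( y' / sqrt(1 + (y')^2) ) = 0  ⇒  y' / sqrt(1 + (y')^2) = const.
Hence y' is constant, so y(x) is affine.
Fitting the endpoints (-3, 2) and (2, -1):
    slope m = ((-1) − 2) / (2 − (-3)) = -3/5,
    intercept c = 2 − m·(-3) = 1/5.
Extremal: y(x) = (-3/5) x + 1/5.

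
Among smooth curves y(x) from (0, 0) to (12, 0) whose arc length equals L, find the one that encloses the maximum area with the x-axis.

Set up the augmented Lagrangian using a multiplier λ for the length constraint:
    F(y, y') = y − λ sqrt(1 + y'^2).
F has no explicit x dependence, so the Beltrami identity yields a first integral
    F − y' ∂F/∂y' = C.
Compute ∂F/∂y' = −λ y' / sqrt(1 + y'^2). Then
    y − λ sqrt(1 + y'^2) + λ y'^2 / sqrt(1 + y'^2) = C
    ⇒  y − λ / sqrt(1 + y'^2) = C.
Solving for y' and integrating gives
    (x − a)^2 + (y − b)^2 = λ^2,
a circular arc of radius λ. The constants a, b are determined by the endpoint conditions y(0) = y(12) = 0, and λ is fixed implicitly by the length constraint
    ∫_{0}^{12} sqrt(1 + y'^2) dx = L.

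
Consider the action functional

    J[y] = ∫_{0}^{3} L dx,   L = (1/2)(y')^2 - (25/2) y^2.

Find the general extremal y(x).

The Lagrangian is L = (1/2)(y')^2 - (25/2) y^2.
∂L/∂y = -25y.
∂L/∂y' = y'.
The Euler-Lagrange equation d/dx(∂L/∂y') − ∂L/∂y = 0 becomes:
    y'' + 25 y = 0
General solution: y(x) = A sin(5x) + B cos(5x), where A and B are arbitrary constants fixed by the endpoint conditions.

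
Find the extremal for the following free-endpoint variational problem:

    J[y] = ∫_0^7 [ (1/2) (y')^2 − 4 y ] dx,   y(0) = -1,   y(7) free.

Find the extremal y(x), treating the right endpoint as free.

The Lagrangian L = (1/2) (y')^2 − 4 y gives
    ∂L/∂y = −4,   ∂L/∂y' = y'.
Euler-Lagrange: d/dx(y') − (−4) = 0, i.e. y'' + 4 = 0, so
    y(x) = −(4/2) x^2 + C1 x + C2.
Fixed left endpoint y(0) = -1 ⇒ C2 = -1.
The right endpoint x = 7 is free, so the natural (transversality) condition is ∂L/∂y' |_{x=7} = 0, i.e. y'(7) = 0.
Compute y'(x) = −4 x + C1, so y'(7) = −28 + C1 = 0 ⇒ C1 = 28.
Therefore the extremal is
    y(x) = −2 x^2 + 28 x − 1.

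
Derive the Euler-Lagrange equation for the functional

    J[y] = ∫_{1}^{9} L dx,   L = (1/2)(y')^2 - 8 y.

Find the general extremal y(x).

The Lagrangian is L = (1/2)(y')^2 - 8 y.
∂L/∂y = -8.
∂L/∂y' = y'.
The Euler-Lagrange equation d/dx(∂L/∂y') − ∂L/∂y = 0 becomes:
    y'' + 8 = 0
General solution: y(x) = -4 x^2 + A x + B, where A and B are arbitrary constants fixed by the endpoint conditions.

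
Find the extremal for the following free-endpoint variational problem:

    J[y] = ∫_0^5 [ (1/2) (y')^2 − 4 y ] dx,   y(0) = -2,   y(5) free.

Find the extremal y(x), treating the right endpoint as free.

The Lagrangian L = (1/2) (y')^2 − 4 y gives
    ∂L/∂y = −4,   ∂L/∂y' = y'.
Euler-Lagrange: d/dx(y') − (−4) = 0, i.e. y'' + 4 = 0, so
    y(x) = −(4/2) x^2 + C1 x + C2.
Fixed left endpoint y(0) = -2 ⇒ C2 = -2.
The right endpoint x = 5 is free, so the natural (transversality) condition is ∂L/∂y' |_{x=5} = 0, i.e. y'(5) = 0.
Compute y'(x) = −4 x + C1, so y'(5) = −20 + C1 = 0 ⇒ C1 = 20.
Therefore the extremal is
    y(x) = −2 x^2 + 20 x − 2.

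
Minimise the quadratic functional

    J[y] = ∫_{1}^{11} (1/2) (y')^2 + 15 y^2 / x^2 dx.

The Lagrangian is L = (1/2) (y')^2 + 15 y^2 / x^2.
Compute ∂L/∂y = 30y/x^2, ∂L/∂y' = y'.
The Euler-Lagrange equation d/dx(∂L/∂y') − ∂L/∂y = 0 reduces to
    y'' − 30/x^2 · y = 0  (x > 0).
Its general solution is
    y(x) = A x^6 + B x^(-5),
with A, B fixed by the endpoint conditions.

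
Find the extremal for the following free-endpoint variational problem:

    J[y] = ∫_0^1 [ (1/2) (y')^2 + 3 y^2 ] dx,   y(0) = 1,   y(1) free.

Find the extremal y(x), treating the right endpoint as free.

The Lagrangian L = (1/2) (y')^2 + 3 y^2 gives
    ∂L/∂y = 6 y,   ∂L/∂y' = y'.
Euler-Lagrange: y'' − 6 y = 0.
With k = sqrt(6), the general solution is
    y(x) = A cosh(sqrt(6) x) + B sinh(sqrt(6) x).
Fixed left endpoint y(0) = 1 ⇒ A = 1.
The right endpoint x = 1 is free, so the natural (transversality) condition is ∂L/∂y' |_{x=1} = 0, i.e. y'(1) = 0.
Compute y'(x) = A k sinh(k x) + B k cosh(k x), so
    y'(1) = A k sinh(k·1) + B k cosh(k·1) = 0
    ⇒ B = −A tanh(k·1) = − tanh(sqrt(6)·1).
Therefore the extremal is
    y(x) = cosh(sqrt(6) x) − tanh(sqrt(6)·1) sinh(sqrt(6) x).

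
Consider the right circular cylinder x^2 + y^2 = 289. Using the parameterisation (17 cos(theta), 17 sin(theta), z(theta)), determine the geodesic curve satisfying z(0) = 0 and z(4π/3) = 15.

Parameterise the cylinder of radius R = 17 as
    r(θ) = (17 cos θ, 17 sin θ, z(θ)).
The arc-length element is
    ds = sqrt(289 + (dz/dθ)^2) dθ,
so the Lagrangian is L = sqrt(289 + z'^2).
L depends on z' only, not on z or θ, so ∂L/∂z = 0 and
    ∂L/∂z' = z' / sqrt(289 + z'^2).
The Euler-Lagrange equation gives
    d/dθ( z' / sqrt(289 + z'^2) ) = 0,
so z' is constant. Integrating once:
    z(θ) = a θ + b,
a helix on the cylinder (a straight line when the cylinder is unrolled). The constants a, b are determined by the endpoint conditions.
With endpoint conditions z(0) = 0 and z(4π/3) = 15: from z(0) = b we get b = 0, and a·4π/3 + 0 = 15 gives a = 45/(4π), so
    z(θ) = (45/(4π)) θ.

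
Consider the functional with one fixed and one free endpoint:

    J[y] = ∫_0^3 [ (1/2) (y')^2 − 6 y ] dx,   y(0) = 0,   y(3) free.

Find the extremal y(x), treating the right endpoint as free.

The Lagrangian L = (1/2) (y')^2 − 6 y gives
    ∂L/∂y = −6,   ∂L/∂y' = y'.
Euler-Lagrange: d/dx(y') − (−6) = 0, i.e. y'' + 6 = 0, so
    y(x) = −(6/2) x^2 + C1 x + C2.
Fixed left endpoint y(0) = 0 ⇒ C2 = 0.
The right endpoint x = 3 is free, so the natural (transversality) condition is ∂L/∂y' |_{x=3} = 0, i.e. y'(3) = 0.
Compute y'(x) = −6 x + C1, so y'(3) = −18 + C1 = 0 ⇒ C1 = 18.
Therefore the extremal is
    y(x) = −3 x^2 + 18 x.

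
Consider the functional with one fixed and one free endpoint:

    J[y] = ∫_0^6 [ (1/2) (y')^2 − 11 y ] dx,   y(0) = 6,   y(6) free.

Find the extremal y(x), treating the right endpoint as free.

The Lagrangian L = (1/2) (y')^2 − 11 y gives
    ∂L/∂y = −11,   ∂L/∂y' = y'.
Euler-Lagrange: d/dx(y') − (−11) = 0, i.e. y'' + 11 = 0, so
    y(x) = −(11/2) x^2 + C1 x + C2.
Fixed left endpoint y(0) = 6 ⇒ C2 = 6.
The right endpoint x = 6 is free, so the natural (transversality) condition is ∂L/∂y' |_{x=6} = 0, i.e. y'(6) = 0.
Compute y'(x) = −11 x + C1, so y'(6) = −66 + C1 = 0 ⇒ C1 = 66.
Therefore the extremal is
    y(x) = −(11/2) x^2 + 66 x + 6.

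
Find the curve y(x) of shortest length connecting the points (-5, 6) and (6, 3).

Arc-length functional: J[y] = ∫ sqrt(1 + (y')^2) dx.
Lagrangian L = sqrt(1 + (y')^2) has no explicit y dependence, so ∂L/∂y = 0 and the Euler-Lagrange equation gives
    d/dx( y' / sqrt(1 + (y')^2) ) = 0  ⇒  y' / sqrt(1 + (y')^2) = const.
Hence y' is constant, so y(x) is affine.
Fitting the endpoints (-5, 6) and (6, 3):
    slope m = (3 − 6) / (6 − (-5)) = -3/11,
    intercept c = 6 − m·(-5) = 51/11.
Extremal: y(x) = (-3/11) x + 51/11.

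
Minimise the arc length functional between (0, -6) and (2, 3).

Arc-length functional: J[y] = ∫ sqrt(1 + (y')^2) dx.
Lagrangian L = sqrt(1 + (y')^2) has no explicit y dependence, so ∂L/∂y = 0 and the Euler-Lagrange equation gives
    d/dx( y' / sqrt(1 + (y')^2) ) = 0  ⇒  y' / sqrt(1 + (y')^2) = const.
Hence y' is constant, so y(x) is affine.
Fitting the endpoints (0, -6) and (2, 3):
    slope m = (3 − (-6)) / (2 − 0) = 9/2,
    intercept c = (-6) − m·0 = -6.
Extremal: y(x) = (9/2) x - 6.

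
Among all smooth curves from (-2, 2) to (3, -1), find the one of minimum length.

Arc-length functional: J[y] = ∫ sqrt(1 + (y')^2) dx.
Lagrangian L = sqrt(1 + (y')^2) has no explicit y dependence, so ∂L/∂y = 0 and the Euler-Lagrange equation gives
    d/dx( y' / sqrt(1 + (y')^2) ) = 0  ⇒  y' / sqrt(1 + (y')^2) = const.
Hence y' is constant, so y(x) is affine.
Fitting the endpoints (-2, 2) and (3, -1):
    slope m = ((-1) − 2) / (3 − (-2)) = -3/5,
    intercept c = 2 − m·(-2) = 4/5.
Extremal: y(x) = (-3/5) x + 4/5.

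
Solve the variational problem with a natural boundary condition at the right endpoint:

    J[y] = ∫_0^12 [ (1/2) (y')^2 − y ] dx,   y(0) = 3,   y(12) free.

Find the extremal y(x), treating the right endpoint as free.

The Lagrangian L = (1/2) (y')^2 − y gives
    ∂L/∂y = −1,   ∂L/∂y' = y'.
Euler-Lagrange: d/dx(y') − (−1) = 0, i.e. y'' + 1 = 0, so
    y(x) = −(1/2) x^2 + C1 x + C2.
Fixed left endpoint y(0) = 3 ⇒ C2 = 3.
The right endpoint x = 12 is free, so the natural (transversality) condition is ∂L/∂y' |_{x=12} = 0, i.e. y'(12) = 0.
Compute y'(x) = −1 x + C1, so y'(12) = −12 + C1 = 0 ⇒ C1 = 12.
Therefore the extremal is
    y(x) = −x^2/2 + 12 x + 3.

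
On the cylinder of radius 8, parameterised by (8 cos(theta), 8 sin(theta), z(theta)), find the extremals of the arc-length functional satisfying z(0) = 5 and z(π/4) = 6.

Parameterise the cylinder of radius R = 8 as
    r(θ) = (8 cos θ, 8 sin θ, z(θ)).
The arc-length element is
    ds = sqrt(64 + (dz/dθ)^2) dθ,
so the Lagrangian is L = sqrt(64 + z'^2).
L depends on z' only, not on z or θ, so ∂L/∂z = 0 and
    ∂L/∂z' = z' / sqrt(64 + z'^2).
The Euler-Lagrange equation gives
    d/dθ( z' / sqrt(64 + z'^2) ) = 0,
so z' is constant. Integrating once:
    z(θ) = a θ + b,
a helix on the cylinder (a straight line when the cylinder is unrolled). The constants a, b are determined by the endpoint conditions.
With endpoint conditions z(0) = 5 and z(π/4) = 6: from z(0) = b we get b = 5, and a·π/4 + 5 = 6 gives a = 4/π, so
    z(θ) = (4/π) θ + 5.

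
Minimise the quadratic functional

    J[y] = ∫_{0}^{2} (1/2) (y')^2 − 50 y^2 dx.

The Lagrangian is L = (1/2) (y')^2 − 50 y^2.
Compute ∂L/∂y = -100y, ∂L/∂y' = y'.
The Euler-Lagrange equation d/dx(∂L/∂y') − ∂L/∂y = 0 reduces to
    y'' + 100 y = 0.
Its general solution is
    y(x) = A sin(10x) + B cos(10x),
with A, B fixed by the endpoint conditions.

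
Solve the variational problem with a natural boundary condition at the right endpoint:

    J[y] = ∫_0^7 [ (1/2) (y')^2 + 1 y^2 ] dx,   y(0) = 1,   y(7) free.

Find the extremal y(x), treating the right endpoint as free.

The Lagrangian L = (1/2) (y')^2 + 1 y^2 gives
    ∂L/∂y = 2 y,   ∂L/∂y' = y'.
Euler-Lagrange: y'' − 2 y = 0.
With k = sqrt(2), the general solution is
    y(x) = A cosh(sqrt(2) x) + B sinh(sqrt(2) x).
Fixed left endpoint y(0) = 1 ⇒ A = 1.
The right endpoint x = 7 is free, so the natural (transversality) condition is ∂L/∂y' |_{x=7} = 0, i.e. y'(7) = 0.
Compute y'(x) = A k sinh(k x) + B k cosh(k x), so
    y'(7) = A k sinh(k·7) + B k cosh(k·7) = 0
    ⇒ B = −A tanh(k·7) = − tanh(sqrt(2)·7).
Therefore the extremal is
    y(x) = cosh(sqrt(2) x) − tanh(sqrt(2)·7) sinh(sqrt(2) x).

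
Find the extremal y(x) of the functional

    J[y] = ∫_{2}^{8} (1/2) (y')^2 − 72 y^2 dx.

The Lagrangian is L = (1/2) (y')^2 − 72 y^2.
Compute ∂L/∂y = -144y, ∂L/∂y' = y'.
The Euler-Lagrange equation d/dx(∂L/∂y') − ∂L/∂y = 0 reduces to
    y'' + 144 y = 0.
Its general solution is
    y(x) = A sin(12x) + B cos(12x),
with A, B fixed by the endpoint conditions.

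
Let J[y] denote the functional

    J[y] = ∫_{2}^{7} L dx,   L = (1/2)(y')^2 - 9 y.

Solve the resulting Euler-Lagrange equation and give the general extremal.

The Lagrangian is L = (1/2)(y')^2 - 9 y.
∂L/∂y = -9.
∂L/∂y' = y'.
The Euler-Lagrange equation d/dx(∂L/∂y') − ∂L/∂y = 0 becomes:
    y'' + 9 = 0
General solution: y(x) = -(9/2) x^2 + A x + B, where A and B are arbitrary constants fixed by the endpoint conditions.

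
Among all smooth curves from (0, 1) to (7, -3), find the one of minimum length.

Arc-length functional: J[y] = ∫ sqrt(1 + (y')^2) dx.
Lagrangian L = sqrt(1 + (y')^2) has no explicit y dependence, so ∂L/∂y = 0 and the Euler-Lagrange equation gives
    d/dx( y' / sqrt(1 + (y')^2) ) = 0  ⇒  y' / sqrt(1 + (y')^2) = const.
Hence y' is constant, so y(x) is affine.
Fitting the endpoints (0, 1) and (7, -3):
    slope m = ((-3) − 1) / (7 − 0) = -4/7,
    intercept c = 1 − m·0 = 1.
Extremal: y(x) = (-4/7) x + 1.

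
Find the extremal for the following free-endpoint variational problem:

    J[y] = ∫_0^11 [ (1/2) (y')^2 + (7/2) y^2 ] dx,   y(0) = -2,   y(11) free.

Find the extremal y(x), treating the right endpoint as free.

The Lagrangian L = (1/2) (y')^2 + (7/2) y^2 gives
    ∂L/∂y = 7 y,   ∂L/∂y' = y'.
Euler-Lagrange: y'' − 7 y = 0.
With k = sqrt(7), the general solution is
    y(x) = A cosh(sqrt(7) x) + B sinh(sqrt(7) x).
Fixed left endpoint y(0) = -2 ⇒ A = -2.
The right endpoint x = 11 is free, so the natural (transversality) condition is ∂L/∂y' |_{x=11} = 0, i.e. y'(11) = 0.
Compute y'(x) = A k sinh(k x) + B k cosh(k x), so
    y'(11) = A k sinh(k·11) + B k cosh(k·11) = 0
    ⇒ B = −A tanh(k·11) = 2 tanh(sqrt(7)·11).
Therefore the extremal is
    y(x) = −2 cosh(sqrt(7) x) + 2 tanh(sqrt(7)·11) sinh(sqrt(7) x).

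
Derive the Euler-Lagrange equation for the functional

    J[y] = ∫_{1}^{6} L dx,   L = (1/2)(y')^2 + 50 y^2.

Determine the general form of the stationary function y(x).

The Lagrangian is L = (1/2)(y')^2 + 50 y^2.
∂L/∂y = 100y.
∂L/∂y' = y'.
The Euler-Lagrange equation d/dx(∂L/∂y') − ∂L/∂y = 0 becomes:
    y'' - 100 y = 0
General solution: y(x) = A e^(10x) + B e^(-10x), where A and B are arbitrary constants fixed by the endpoint conditions.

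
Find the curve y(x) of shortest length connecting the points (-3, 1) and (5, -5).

Arc-length functional: J[y] = ∫ sqrt(1 + (y')^2) dx.
Lagrangian L = sqrt(1 + (y')^2) has no explicit y dependence, so ∂L/∂y = 0 and the Euler-Lagrange equation gives
    d/dx( y' / sqrt(1 + (y')^2) ) = 0  ⇒  y' / sqrt(1 + (y')^2) = const.
Hence y' is constant, so y(x) is affine.
Fitting the endpoints (-3, 1) and (5, -5):
    slope m = ((-5) − 1) / (5 − (-3)) = -3/4,
    intercept c = 1 − m·(-3) = -5/4.
Extremal: y(x) = (-3/4) x - 5/4.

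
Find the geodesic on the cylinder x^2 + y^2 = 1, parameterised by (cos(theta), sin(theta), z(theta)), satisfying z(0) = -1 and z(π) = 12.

Parameterise the cylinder of radius R = 1 as
    r(θ) = (cos θ, sin θ, z(θ)).
The arc-length element is
    ds = sqrt(1 + (dz/dθ)^2) dθ,
so the Lagrangian is L = sqrt(1 + z'^2).
L depends on z' only, not on z or θ, so ∂L/∂z = 0 and
    ∂L/∂z' = z' / sqrt(1 + z'^2).
The Euler-Lagrange equation gives
    d/dθ( z' / sqrt(1 + z'^2) ) = 0,
so z' is constant. Integrating once:
    z(θ) = a θ + b,
a helix on the cylinder (a straight line when the cylinder is unrolled). The constants a, b are determined by the endpoint conditions.
With endpoint conditions z(0) = -1 and z(π) = 12: from z(0) = b we get b = -1, and a·π + -1 = 12 gives a = 13/π, so
    z(θ) = (13/π) θ − 1.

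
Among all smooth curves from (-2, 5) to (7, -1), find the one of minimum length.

Arc-length functional: J[y] = ∫ sqrt(1 + (y')^2) dx.
Lagrangian L = sqrt(1 + (y')^2) has no explicit y dependence, so ∂L/∂y = 0 and the Euler-Lagrange equation gives
    d/dx( y' / sqrt(1 + (y')^2) ) = 0  ⇒  y' / sqrt(1 + (y')^2) = const.
Hence y' is constant, so y(x) is affine.
Fitting the endpoints (-2, 5) and (7, -1):
    slope m = ((-1) − 5) / (7 − (-2)) = -2/3,
    intercept c = 5 − m·(-2) = 11/3.
Extremal: y(x) = (-2/3) x + 11/3.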